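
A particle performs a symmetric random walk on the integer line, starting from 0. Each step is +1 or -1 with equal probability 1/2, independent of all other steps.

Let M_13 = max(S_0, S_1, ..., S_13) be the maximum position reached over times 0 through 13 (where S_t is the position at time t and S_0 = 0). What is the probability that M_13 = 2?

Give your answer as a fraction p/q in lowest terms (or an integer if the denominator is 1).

Let M_13 = max(S_0,...,S_13). Use the reflection principle: for j ≥ 1, #{paths with M_13 ≥ j} = #{S_13 ≥ j} + #{S_13 ≥ j+1}.
By reflection, #{M_13 ≥ 2} = #{S_13 ≥ 2} + #{S_13 ≥ 3} = 2380 + 2380 = 4760.
#{M_13 ≥ 3} = #{S_13 ≥ 3} + #{S_13 ≥ 4} = 2380 + 1093 = 3473.
#{M_13 = 2} = 4760 - 3473 = 1287.
P(M_13 = 2) = 1287/8192 = 1287/8192

Answer: 1287/8192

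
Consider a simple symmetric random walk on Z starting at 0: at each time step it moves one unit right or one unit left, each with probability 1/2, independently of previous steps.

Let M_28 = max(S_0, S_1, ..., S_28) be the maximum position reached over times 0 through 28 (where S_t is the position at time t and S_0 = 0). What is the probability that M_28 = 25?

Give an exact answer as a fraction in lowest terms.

Answer: 7/67108864

Derivation:
Let M_28 = max(S_0,...,S_28). Use the reflection principle: for j ≥ 1, #{paths with M_28 ≥ j} = #{S_28 ≥ j} + #{S_28 ≥ j+1}.
By reflection, #{M_28 ≥ 25} = #{S_28 ≥ 25} + #{S_28 ≥ 26} = 29 + 29 = 58.
#{M_28 ≥ 26} = #{S_28 ≥ 26} + #{S_28 ≥ 27} = 29 + 1 = 30.
#{M_28 = 25} = 58 - 30 = 28.
P(M_28 = 25) = 28/268435456 = 7/67108864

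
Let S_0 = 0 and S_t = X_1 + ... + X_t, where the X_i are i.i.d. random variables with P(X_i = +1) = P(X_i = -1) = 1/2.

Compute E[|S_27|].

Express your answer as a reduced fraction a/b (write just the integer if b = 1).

Answer: 35102025/8388608

Derivation:
S_27 takes values m ≡ 1 (mod 2) with |m| ≤ 27; P(S_27=m) = C(27,(27+m)/2)/2^27.
Total paths: 2^27 = 134217728
Distribution: P(S=-27)=1/134217728, P(S=-25)=27/134217728, P(S=-23)=351/134217728, P(S=-21)=2925/134217728, P(S=-19)=17550/134217728, P(S=-17)=80730/134217728, P(S=-15)=296010/134217728, P(S=-13)=888030/134217728, P(S=-11)=2220075/134217728, P(S=-9)=4686825/134217728, P(S=-7)=8436285/134217728, P(S=-5)=13037895/134217728, P(S=-3)=17383860/134217728, P(S=-1)=20058300/134217728, P(S=1)=20058300/134217728, P(S=3)=17383860/134217728, P(S=5)=13037895/134217728, P(S=7)=8436285/134217728, P(S=9)=4686825/134217728, P(S=11)=2220075/134217728, P(S=13)=888030/134217728, P(S=15)=296010/134217728, P(S=17)=80730/134217728, P(S=19)=17550/134217728, P(S=21)=2925/134217728, P(S=23)=351/134217728, P(S=25)=27/134217728, P(S=27)=1/134217728
E[|S_27|] = Σ_m |m|·P(S_27=m) = 561632400/134217728 = 35102025/8388608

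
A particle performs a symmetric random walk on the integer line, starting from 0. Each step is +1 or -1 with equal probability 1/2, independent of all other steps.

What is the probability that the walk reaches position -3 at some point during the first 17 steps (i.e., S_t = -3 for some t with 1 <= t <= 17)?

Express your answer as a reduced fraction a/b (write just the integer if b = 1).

Count via complement. Let g(t,s) = #length-t paths at position s with S_1..S_t all ≠ -3.
g(t,s) = g(t-1,s-1) + g(t-1,s+1) for s ≠ -3; g(t,-3) = 0.
t=0: g(0,0)=1
t=1: g(1,-1)=1 g(1,1)=1
t=2: g(2,-2)=1 g(2,0)=2 g(2,2)=1
t=3: g(3,-1)=3 g(3,1)=3 g(3,3)=1
t=4: g(4,-2)=3 g(4,0)=6 g(4,2)=4 g(4,4)=1
t=5: g(5,-1)=9 g(5,1)=10 g(5,3)=5 g(5,5)=1
t=6: g(6,-2)=9 g(6,0)=19 g(6,2)=15 g(6,4)=6 g(6,6)=1
t=7: g(7,-1)=28 g(7,1)=34 g(7,3)=21 g(7,5)=7 g(7,7)=1
t=8: g(8,-2)=28 g(8,0)=62 g(8,2)=55 g(8,4)=28 g(8,6)=8 g(8,8)=1
t=9: g(9,-1)=90 g(9,1)=117 g(9,3)=83 g(9,5)=36 g(9,7)=9 g(9,9)=1
t=10: g(10,-2)=90 g(10,0)=207 g(10,2)=200 g(10,4)=119 g(10,6)=45 g(10,8)=10 g(10,10)=1
t=11: g(11,-1)=297 g(11,1)=407 g(11,3)=319 g(11,5)=164 g(11,7)=55 g(11,9)=11 g(11,11)=1
t=12: g(12,-2)=297 g(12,0)=704 g(12,2)=726 g(12,4)=483 g(12,6)=219 g(12,8)=66 g(12,10)=12 g(12,12)=1
t=13: g(13,-1)=1001 g(13,1)=1430 g(13,3)=1209 g(13,5)=702 g(13,7)=285 g(13,9)=78 g(13,11)=13 g(13,13)=1
t=14: g(14,-2)=1001 g(14,0)=2431 g(14,2)=2639 g(14,4)=1911 g(14,6)=987 g(14,8)=363 g(14,10)=91 g(14,12)=14 g(14,14)=1
t=15: g(15,-1)=3432 g(15,1)=5070 g(15,3)=4550 g(15,5)=2898 g(15,7)=1350 g(15,9)=454 g(15,11)=105 g(15,13)=15 g(15,15)=1
t=16: g(16,-2)=3432 g(16,0)=8502 g(16,2)=9620 g(16,4)=7448 g(16,6)=4248 g(16,8)=1804 g(16,10)=559 g(16,12)=120 g(16,14)=16 g(16,16)=1
t=17: g(17,-1)=11934 g(17,1)=18122 g(17,3)=17068 g(17,5)=11696 g(17,7)=6052 g(17,9)=2363 g(17,11)=679 g(17,13)=136 g(17,15)=17 g(17,17)=1
Paths never hitting -3: Σ_s g(17,s) = 68068
Paths hitting -3: 2^17 - 68068 = 63004
P = 63004/131072 = 15751/32768

Answer: 15751/32768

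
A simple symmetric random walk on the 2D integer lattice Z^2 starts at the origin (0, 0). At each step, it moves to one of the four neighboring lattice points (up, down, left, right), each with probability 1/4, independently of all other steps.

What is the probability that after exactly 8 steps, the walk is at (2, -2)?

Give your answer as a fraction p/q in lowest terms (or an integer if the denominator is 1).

Answer: 245/8192

Derivation:
Let h be the number of horizontal steps (so 8-h are vertical). To end at (2,-2) need (h+2)/2 right-steps and ((8-h)-2)/2 up-steps.
Sum over h with 2 ≤ h ≤ 6, h ≡ 0 (mod 2), 8-h ≡ 0 (mod 2):
h=2: C(8,2)·C(2,2)·C(6,2) = 28·1·15 = 420
h=4: C(8,4)·C(4,3)·C(4,1) = 70·4·4 = 1120
h=6: C(8,6)·C(6,4)·C(2,0) = 28·15·1 = 420
Total favorable: 1960
Total paths: 4^8 = 65536
P = 1960/65536 = 245/8192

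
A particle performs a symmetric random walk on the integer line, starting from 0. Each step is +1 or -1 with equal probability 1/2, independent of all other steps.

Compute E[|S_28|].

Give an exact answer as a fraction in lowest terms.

Answer: 35102025/8388608

Derivation:
S_28 takes values m ≡ 0 (mod 2) with |m| ≤ 28; P(S_28=m) = C(28,(28+m)/2)/2^28.
Total paths: 2^28 = 268435456
Distribution: P(S=-28)=1/268435456, P(S=-26)=28/268435456, P(S=-24)=378/268435456, P(S=-22)=3276/268435456, P(S=-20)=20475/268435456, P(S=-18)=98280/268435456, P(S=-16)=376740/268435456, P(S=-14)=1184040/268435456, P(S=-12)=3108105/268435456, P(S=-10)=6906900/268435456, P(S=-8)=13123110/268435456, P(S=-6)=21474180/268435456, P(S=-4)=30421755/268435456, P(S=-2)=37442160/268435456, P(S=0)=40116600/268435456, P(S=2)=37442160/268435456, P(S=4)=30421755/268435456, P(S=6)=21474180/268435456, P(S=8)=13123110/268435456, P(S=10)=6906900/268435456, P(S=12)=3108105/268435456, P(S=14)=1184040/268435456, P(S=16)=376740/268435456, P(S=18)=98280/268435456, P(S=20)=20475/268435456, P(S=22)=3276/268435456, P(S=24)=378/268435456, P(S=26)=28/268435456, P(S=28)=1/268435456
E[|S_28|] = Σ_m |m|·P(S_28=m) = 1123264800/268435456 = 35102025/8388608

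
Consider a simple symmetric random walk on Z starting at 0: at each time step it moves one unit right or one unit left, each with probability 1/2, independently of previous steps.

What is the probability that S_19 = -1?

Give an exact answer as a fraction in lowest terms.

To reach position -1 after 19 steps: need 9 steps of +1 and 10 of -1.
Favorable paths: C(19,9) = 92378
Total paths: 2^19 = 524288
P = 92378/524288 = 46189/262144

Answer: 46189/262144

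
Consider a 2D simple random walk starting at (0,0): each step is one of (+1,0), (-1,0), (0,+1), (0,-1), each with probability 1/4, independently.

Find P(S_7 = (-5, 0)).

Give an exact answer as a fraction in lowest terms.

Answer: 49/16384

Derivation:
Let h be the number of horizontal steps (so 7-h are vertical). To end at (-5,0) need (h-5)/2 right-steps and ((7-h)+0)/2 up-steps.
Sum over h with 5 ≤ h ≤ 7, h ≡ 1 (mod 2), 7-h ≡ 0 (mod 2):
h=5: C(7,5)·C(5,0)·C(2,1) = 21·1·2 = 42
h=7: C(7,7)·C(7,1)·C(0,0) = 1·7·1 = 7
Total favorable: 49
Total paths: 4^7 = 16384
P = 49/16384 = 49/16384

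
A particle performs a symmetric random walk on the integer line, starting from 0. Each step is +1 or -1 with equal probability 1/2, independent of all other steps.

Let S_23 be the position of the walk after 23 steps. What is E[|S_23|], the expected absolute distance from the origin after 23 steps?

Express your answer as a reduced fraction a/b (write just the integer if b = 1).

Answer: 2028117/524288

Derivation:
S_23 takes values m ≡ 1 (mod 2) with |m| ≤ 23; P(S_23=m) = C(23,(23+m)/2)/2^23.
Total paths: 2^23 = 8388608
Distribution: P(S=-23)=1/8388608, P(S=-21)=23/8388608, P(S=-19)=253/8388608, P(S=-17)=1771/8388608, P(S=-15)=8855/8388608, P(S=-13)=33649/8388608, P(S=-11)=100947/8388608, P(S=-9)=245157/8388608, P(S=-7)=490314/8388608, P(S=-5)=817190/8388608, P(S=-3)=1144066/8388608, P(S=-1)=1352078/8388608, P(S=1)=1352078/8388608, P(S=3)=1144066/8388608, P(S=5)=817190/8388608, P(S=7)=490314/8388608, P(S=9)=245157/8388608, P(S=11)=100947/8388608, P(S=13)=33649/8388608, P(S=15)=8855/8388608, P(S=17)=1771/8388608, P(S=19)=253/8388608, P(S=21)=23/8388608, P(S=23)=1/8388608
E[|S_23|] = Σ_m |m|·P(S_23=m) = 32449872/8388608 = 2028117/524288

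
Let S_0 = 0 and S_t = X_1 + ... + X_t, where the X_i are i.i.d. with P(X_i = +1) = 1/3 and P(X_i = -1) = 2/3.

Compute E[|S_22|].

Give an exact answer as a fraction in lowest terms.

S_22 takes values m ≡ 0 (mod 2) with |m| ≤ 22; P(S_22=m) = C(22,(22+m)/2) · (1/3)^((22+m)/2) · (2/3)^((22-m)/2).
Distribution: P(S=-22)=4194304/31381059609, P(S=-20)=46137344/31381059609, P(S=-18)=80740352/10460353203, P(S=-16)=807403520/31381059609, P(S=-14)=1917583360/31381059609, P(S=-12)=383516672/3486784401, P(S=-10)=1629945856/10460353203, P(S=-8)=1862795264/10460353203, P(S=-6)=582123520/3486784401, P(S=-4)=4074864640/31381059609, P(S=-2)=2648662016/31381059609, P(S=0)=481574912/10460353203, P(S=2)=662165504/31381059609, P(S=4)=254679040/31381059609, P(S=6)=9095680/3486784401, P(S=8)=7276544/10460353203, P(S=10)=1591744/10460353203, P(S=12)=93632/3486784401, P(S=14)=117040/31381059609, P(S=16)=12320/31381059609, P(S=18)=308/10460353203, P(S=20)=44/31381059609, P(S=22)=1/31381059609
E[|S_22|] = Σ_m |m|·P(S_22=m) = 236264907934/31381059609

Answer: 236264907934/31381059609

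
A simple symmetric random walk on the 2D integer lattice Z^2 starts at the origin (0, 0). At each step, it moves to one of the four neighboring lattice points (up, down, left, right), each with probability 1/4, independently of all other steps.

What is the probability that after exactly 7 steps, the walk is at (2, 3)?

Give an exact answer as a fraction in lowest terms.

Let h be the number of horizontal steps (so 7-h are vertical). To end at (2,3) need (h+2)/2 right-steps and ((7-h)+3)/2 up-steps.
Sum over h with 2 ≤ h ≤ 4, h ≡ 0 (mod 2), 7-h ≡ 1 (mod 2):
h=2: C(7,2)·C(2,2)·C(5,4) = 21·1·5 = 105
h=4: C(7,4)·C(4,3)·C(3,3) = 35·4·1 = 140
Total favorable: 245
Total paths: 4^7 = 16384
P = 245/16384 = 245/16384

Answer: 245/16384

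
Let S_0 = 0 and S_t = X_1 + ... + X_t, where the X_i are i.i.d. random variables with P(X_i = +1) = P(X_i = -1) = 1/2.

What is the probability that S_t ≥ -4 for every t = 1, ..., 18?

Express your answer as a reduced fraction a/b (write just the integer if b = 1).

Let f(t,s) = #length-t paths at position s with S_1..S_t all ≥ -4.
f(t,s) = f(t-1,s-1) + f(t-1,s+1) for s ≥ -4; f(t,s) = 0 for s < -4.
t=0: f(0,0)=1
t=1: f(1,-1)=1 f(1,1)=1
t=2: f(2,-2)=1 f(2,0)=2 f(2,2)=1
t=3: f(3,-3)=1 f(3,-1)=3 f(3,1)=3 f(3,3)=1
t=4: f(4,-4)=1 f(4,-2)=4 f(4,0)=6 f(4,2)=4 f(4,4)=1
t=5: f(5,-3)=5 f(5,-1)=10 f(5,1)=10 f(5,3)=5 f(5,5)=1
t=6: f(6,-4)=5 f(6,-2)=15 f(6,0)=20 f(6,2)=15 f(6,4)=6 f(6,6)=1
t=7: f(7,-3)=20 f(7,-1)=35 f(7,1)=35 f(7,3)=21 f(7,5)=7 f(7,7)=1
t=8: f(8,-4)=20 f(8,-2)=55 f(8,0)=70 f(8,2)=56 f(8,4)=28 f(8,6)=8 f(8,8)=1
t=9: f(9,-3)=75 f(9,-1)=125 f(9,1)=126 f(9,3)=84 f(9,5)=36 f(9,7)=9 f(9,9)=1
t=10: f(10,-4)=75 f(10,-2)=200 f(10,0)=251 f(10,2)=210 f(10,4)=120 f(10,6)=45 f(10,8)=10 f(10,10)=1
t=11: f(11,-3)=275 f(11,-1)=451 f(11,1)=461 f(11,3)=330 f(11,5)=165 f(11,7)=55 f(11,9)=11 f(11,11)=1
t=12: f(12,-4)=275 f(12,-2)=726 f(12,0)=912 f(12,2)=791 f(12,4)=495 f(12,6)=220 f(12,8)=66 f(12,10)=12 f(12,12)=1
t=13: f(13,-3)=1001 f(13,-1)=1638 f(13,1)=1703 f(13,3)=1286 f(13,5)=715 f(13,7)=286 f(13,9)=78 f(13,11)=13 f(13,13)=1
t=14: f(14,-4)=1001 f(14,-2)=2639 f(14,0)=3341 f(14,2)=2989 f(14,4)=2001 f(14,6)=1001 f(14,8)=364 f(14,10)=91 f(14,12)=14 f(14,14)=1
t=15: f(15,-3)=3640 f(15,-1)=5980 f(15,1)=6330 f(15,3)=4990 f(15,5)=3002 f(15,7)=1365 f(15,9)=455 f(15,11)=105 f(15,13)=15 f(15,15)=1
t=16: f(16,-4)=3640 f(16,-2)=9620 f(16,0)=12310 f(16,2)=11320 f(16,4)=7992 f(16,6)=4367 f(16,8)=1820 f(16,10)=560 f(16,12)=120 f(16,14)=16 f(16,16)=1
t=17: f(17,-3)=13260 f(17,-1)=21930 f(17,1)=23630 f(17,3)=19312 f(17,5)=12359 f(17,7)=6187 f(17,9)=2380 f(17,11)=680 f(17,13)=136 f(17,15)=17 f(17,17)=1
t=18: f(18,-4)=13260 f(18,-2)=35190 f(18,0)=45560 f(18,2)=42942 f(18,4)=31671 f(18,6)=18546 f(18,8)=8567 f(18,10)=3060 f(18,12)=816 f(18,14)=153 f(18,16)=18 f(18,18)=1
Σ_s f(18,s) = 199784
P = 199784/262144 = 24973/32768

Answer: 24973/32768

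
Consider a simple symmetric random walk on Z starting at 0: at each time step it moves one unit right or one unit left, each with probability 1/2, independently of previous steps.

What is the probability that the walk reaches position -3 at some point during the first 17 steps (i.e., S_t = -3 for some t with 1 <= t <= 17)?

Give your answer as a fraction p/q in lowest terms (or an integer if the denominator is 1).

Count via complement. Let g(t,s) = #length-t paths at position s with S_1..S_t all ≠ -3.
g(t,s) = g(t-1,s-1) + g(t-1,s+1) for s ≠ -3; g(t,-3) = 0.
t=0: g(0,0)=1
t=1: g(1,-1)=1 g(1,1)=1
t=2: g(2,-2)=1 g(2,0)=2 g(2,2)=1
t=3: g(3,-1)=3 g(3,1)=3 g(3,3)=1
t=4: g(4,-2)=3 g(4,0)=6 g(4,2)=4 g(4,4)=1
t=5: g(5,-1)=9 g(5,1)=10 g(5,3)=5 g(5,5)=1
t=6: g(6,-2)=9 g(6,0)=19 g(6,2)=15 g(6,4)=6 g(6,6)=1
t=7: g(7,-1)=28 g(7,1)=34 g(7,3)=21 g(7,5)=7 g(7,7)=1
t=8: g(8,-2)=28 g(8,0)=62 g(8,2)=55 g(8,4)=28 g(8,6)=8 g(8,8)=1
t=9: g(9,-1)=90 g(9,1)=117 g(9,3)=83 g(9,5)=36 g(9,7)=9 g(9,9)=1
t=10: g(10,-2)=90 g(10,0)=207 g(10,2)=200 g(10,4)=119 g(10,6)=45 g(10,8)=10 g(10,10)=1
t=11: g(11,-1)=297 g(11,1)=407 g(11,3)=319 g(11,5)=164 g(11,7)=55 g(11,9)=11 g(11,11)=1
t=12: g(12,-2)=297 g(12,0)=704 g(12,2)=726 g(12,4)=483 g(12,6)=219 g(12,8)=66 g(12,10)=12 g(12,12)=1
t=13: g(13,-1)=1001 g(13,1)=1430 g(13,3)=1209 g(13,5)=702 g(13,7)=285 g(13,9)=78 g(13,11)=13 g(13,13)=1
t=14: g(14,-2)=1001 g(14,0)=2431 g(14,2)=2639 g(14,4)=1911 g(14,6)=987 g(14,8)=363 g(14,10)=91 g(14,12)=14 g(14,14)=1
t=15: g(15,-1)=3432 g(15,1)=5070 g(15,3)=4550 g(15,5)=2898 g(15,7)=1350 g(15,9)=454 g(15,11)=105 g(15,13)=15 g(15,15)=1
t=16: g(16,-2)=3432 g(16,0)=8502 g(16,2)=9620 g(16,4)=7448 g(16,6)=4248 g(16,8)=1804 g(16,10)=559 g(16,12)=120 g(16,14)=16 g(16,16)=1
t=17: g(17,-1)=11934 g(17,1)=18122 g(17,3)=17068 g(17,5)=11696 g(17,7)=6052 g(17,9)=2363 g(17,11)=679 g(17,13)=136 g(17,15)=17 g(17,17)=1
Paths never hitting -3: Σ_s g(17,s) = 68068
Paths hitting -3: 2^17 - 68068 = 63004
P = 63004/131072 = 15751/32768

Answer: 15751/32768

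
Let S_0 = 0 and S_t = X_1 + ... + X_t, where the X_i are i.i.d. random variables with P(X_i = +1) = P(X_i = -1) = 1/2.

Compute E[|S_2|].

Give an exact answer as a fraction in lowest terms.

Answer: 1

Derivation:
S_2 takes values m ≡ 0 (mod 2) with |m| ≤ 2; P(S_2=m) = C(2,(2+m)/2)/2^2.
Total paths: 2^2 = 4
Distribution: P(S=-2)=1/4, P(S=0)=2/4, P(S=2)=1/4
E[|S_2|] = Σ_m |m|·P(S_2=m) = 4/4 = 1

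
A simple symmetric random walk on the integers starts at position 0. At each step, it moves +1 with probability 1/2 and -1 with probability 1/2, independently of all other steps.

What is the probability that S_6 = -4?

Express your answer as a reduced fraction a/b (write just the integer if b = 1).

Answer: 3/32

Derivation:
To reach position -4 after 6 steps: need 1 step of +1 and 5 of -1.
Favorable paths: C(6,1) = 6
Total paths: 2^6 = 64
P = 6/64 = 3/32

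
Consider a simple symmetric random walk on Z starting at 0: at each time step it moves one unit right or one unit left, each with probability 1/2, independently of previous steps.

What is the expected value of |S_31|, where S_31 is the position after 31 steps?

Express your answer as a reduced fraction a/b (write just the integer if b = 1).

Answer: 300540195/67108864

Derivation:
S_31 takes values m ≡ 1 (mod 2) with |m| ≤ 31; P(S_31=m) = C(31,(31+m)/2)/2^31.
Total paths: 2^31 = 2147483648
Distribution: P(S=-31)=1/2147483648, P(S=-29)=31/2147483648, P(S=-27)=465/2147483648, P(S=-25)=4495/2147483648, P(S=-23)=31465/2147483648, P(S=-21)=169911/2147483648, P(S=-19)=736281/2147483648, P(S=-17)=2629575/2147483648, P(S=-15)=7888725/2147483648, P(S=-13)=20160075/2147483648, P(S=-11)=44352165/2147483648, P(S=-9)=84672315/2147483648, P(S=-7)=141120525/2147483648, P(S=-5)=206253075/2147483648, P(S=-3)=265182525/2147483648, P(S=-1)=300540195/2147483648, P(S=1)=300540195/2147483648, P(S=3)=265182525/2147483648, P(S=5)=206253075/2147483648, P(S=7)=141120525/2147483648, P(S=9)=84672315/2147483648, P(S=11)=44352165/2147483648, P(S=13)=20160075/2147483648, P(S=15)=7888725/2147483648, P(S=17)=2629575/2147483648, P(S=19)=736281/2147483648, P(S=21)=169911/2147483648, P(S=23)=31465/2147483648, P(S=25)=4495/2147483648, P(S=27)=465/2147483648, P(S=29)=31/2147483648, P(S=31)=1/2147483648
E[|S_31|] = Σ_m |m|·P(S_31=m) = 9617286240/2147483648 = 300540195/67108864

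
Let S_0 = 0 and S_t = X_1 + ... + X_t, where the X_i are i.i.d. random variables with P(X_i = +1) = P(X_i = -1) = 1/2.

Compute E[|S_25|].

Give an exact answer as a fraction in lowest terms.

Answer: 16900975/4194304

Derivation:
S_25 takes values m ≡ 1 (mod 2) with |m| ≤ 25; P(S_25=m) = C(25,(25+m)/2)/2^25.
Total paths: 2^25 = 33554432
Distribution: P(S=-25)=1/33554432, P(S=-23)=25/33554432, P(S=-21)=300/33554432, P(S=-19)=2300/33554432, P(S=-17)=12650/33554432, P(S=-15)=53130/33554432, P(S=-13)=177100/33554432, P(S=-11)=480700/33554432, P(S=-9)=1081575/33554432, P(S=-7)=2042975/33554432, P(S=-5)=3268760/33554432, P(S=-3)=4457400/33554432, P(S=-1)=5200300/33554432, P(S=1)=5200300/33554432, P(S=3)=4457400/33554432, P(S=5)=3268760/33554432, P(S=7)=2042975/33554432, P(S=9)=1081575/33554432, P(S=11)=480700/33554432, P(S=13)=177100/33554432, P(S=15)=53130/33554432, P(S=17)=12650/33554432, P(S=19)=2300/33554432, P(S=21)=300/33554432, P(S=23)=25/33554432, P(S=25)=1/33554432
E[|S_25|] = Σ_m |m|·P(S_25=m) = 135207800/33554432 = 16900975/4194304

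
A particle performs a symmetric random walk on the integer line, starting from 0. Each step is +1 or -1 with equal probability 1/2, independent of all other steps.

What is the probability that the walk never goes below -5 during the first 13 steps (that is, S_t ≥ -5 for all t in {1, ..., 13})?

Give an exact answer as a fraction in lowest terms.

Let f(t,s) = #length-t paths at position s with S_1..S_t all ≥ -5.
f(t,s) = f(t-1,s-1) + f(t-1,s+1) for s ≥ -5; f(t,s) = 0 for s < -5.
t=0: f(0,0)=1
t=1: f(1,-1)=1 f(1,1)=1
t=2: f(2,-2)=1 f(2,0)=2 f(2,2)=1
t=3: f(3,-3)=1 f(3,-1)=3 f(3,1)=3 f(3,3)=1
t=4: f(4,-4)=1 f(4,-2)=4 f(4,0)=6 f(4,2)=4 f(4,4)=1
t=5: f(5,-5)=1 f(5,-3)=5 f(5,-1)=10 f(5,1)=10 f(5,3)=5 f(5,5)=1
t=6: f(6,-4)=6 f(6,-2)=15 f(6,0)=20 f(6,2)=15 f(6,4)=6 f(6,6)=1
t=7: f(7,-5)=6 f(7,-3)=21 f(7,-1)=35 f(7,1)=35 f(7,3)=21 f(7,5)=7 f(7,7)=1
t=8: f(8,-4)=27 f(8,-2)=56 f(8,0)=70 f(8,2)=56 f(8,4)=28 f(8,6)=8 f(8,8)=1
t=9: f(9,-5)=27 f(9,-3)=83 f(9,-1)=126 f(9,1)=126 f(9,3)=84 f(9,5)=36 f(9,7)=9 f(9,9)=1
t=10: f(10,-4)=110 f(10,-2)=209 f(10,0)=252 f(10,2)=210 f(10,4)=120 f(10,6)=45 f(10,8)=10 f(10,10)=1
t=11: f(11,-5)=110 f(11,-3)=319 f(11,-1)=461 f(11,1)=462 f(11,3)=330 f(11,5)=165 f(11,7)=55 f(11,9)=11 f(11,11)=1
t=12: f(12,-4)=429 f(12,-2)=780 f(12,0)=923 f(12,2)=792 f(12,4)=495 f(12,6)=220 f(12,8)=66 f(12,10)=12 f(12,12)=1
t=13: f(13,-5)=429 f(13,-3)=1209 f(13,-1)=1703 f(13,1)=1715 f(13,3)=1287 f(13,5)=715 f(13,7)=286 f(13,9)=78 f(13,11)=13 f(13,13)=1
Σ_s f(13,s) = 7436
P = 7436/8192 = 1859/2048

Answer: 1859/2048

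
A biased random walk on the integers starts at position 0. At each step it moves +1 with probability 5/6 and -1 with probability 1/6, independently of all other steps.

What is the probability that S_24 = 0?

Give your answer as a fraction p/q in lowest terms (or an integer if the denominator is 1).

Answer: 165048583984375/1184595334580404224

Derivation:
To reach position 0 after 24 steps: need 12 steps of +1 and 12 steps of -1.
Number of such sequences: C(24,12) = 2704156
Each has probability (5/6)^12 · (1/6)^12 = 244140625/4738381338321616896
P = 2704156 · 244140625/4738381338321616896 = 165048583984375/1184595334580404224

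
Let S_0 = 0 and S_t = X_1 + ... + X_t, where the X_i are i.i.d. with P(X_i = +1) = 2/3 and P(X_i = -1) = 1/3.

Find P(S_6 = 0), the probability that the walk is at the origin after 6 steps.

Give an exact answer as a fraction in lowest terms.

To be at 0 after 6 steps: need exactly 3 steps of +1 and 3 of -1.
Number of such sequences: C(6,3) = 20
Each has probability (2/3)^3 · (1/3)^3 = 8/729
P = 20 · 8/729 = 160/729

Answer: 160/729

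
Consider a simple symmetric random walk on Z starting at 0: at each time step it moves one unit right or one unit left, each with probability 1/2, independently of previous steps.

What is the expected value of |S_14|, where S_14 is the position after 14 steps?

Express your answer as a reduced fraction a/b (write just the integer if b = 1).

S_14 takes values m ≡ 0 (mod 2) with |m| ≤ 14; P(S_14=m) = C(14,(14+m)/2)/2^14.
Total paths: 2^14 = 16384
Distribution: P(S=-14)=1/16384, P(S=-12)=14/16384, P(S=-10)=91/16384, P(S=-8)=364/16384, P(S=-6)=1001/16384, P(S=-4)=2002/16384, P(S=-2)=3003/16384, P(S=0)=3432/16384, P(S=2)=3003/16384, P(S=4)=2002/16384, P(S=6)=1001/16384, P(S=8)=364/16384, P(S=10)=91/16384, P(S=12)=14/16384, P(S=14)=1/16384
E[|S_14|] = Σ_m |m|·P(S_14=m) = 48048/16384 = 3003/1024

Answer: 3003/1024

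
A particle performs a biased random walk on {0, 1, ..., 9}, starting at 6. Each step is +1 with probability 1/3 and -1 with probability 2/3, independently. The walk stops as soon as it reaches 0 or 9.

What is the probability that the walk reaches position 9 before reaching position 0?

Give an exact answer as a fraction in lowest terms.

Answer: 9/73

Derivation:
Biased walk: p = 1/3, q = 2/3, r = q/p = 2
Gambler's ruin: P(hit 9 before 0 | start at 6) = (1 - r^a)/(1 - r^N)
r^6 = 64; r^9 = 512
P = (1 - 64) / (1 - 512) = -63 / -511 = 9/73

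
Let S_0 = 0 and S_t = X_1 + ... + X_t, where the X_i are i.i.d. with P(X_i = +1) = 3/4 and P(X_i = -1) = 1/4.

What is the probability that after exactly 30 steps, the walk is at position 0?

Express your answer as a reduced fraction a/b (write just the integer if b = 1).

To be at 0 after 30 steps: need exactly 15 steps of +1 and 15 of -1.
Number of such sequences: C(30,15) = 155117520
Each has probability (3/4)^15 · (1/4)^15 = 14348907/1152921504606846976
P = 155117520 · 14348907/1152921504606846976 = 139110429284415/72057594037927936

Answer: 139110429284415/72057594037927936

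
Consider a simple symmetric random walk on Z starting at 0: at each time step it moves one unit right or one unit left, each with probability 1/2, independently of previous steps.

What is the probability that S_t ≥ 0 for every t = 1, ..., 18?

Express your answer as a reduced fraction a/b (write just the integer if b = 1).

Answer: 12155/65536

Derivation:
Let f(t,s) = #length-t paths at position s with S_1..S_t all ≥ 0.
f(t,s) = f(t-1,s-1) + f(t-1,s+1) for s ≥ 0; f(t,s) = 0 for s < 0.
t=0: f(0,0)=1
t=1: f(1,1)=1
t=2: f(2,0)=1 f(2,2)=1
t=3: f(3,1)=2 f(3,3)=1
t=4: f(4,0)=2 f(4,2)=3 f(4,4)=1
t=5: f(5,1)=5 f(5,3)=4 f(5,5)=1
t=6: f(6,0)=5 f(6,2)=9 f(6,4)=5 f(6,6)=1
t=7: f(7,1)=14 f(7,3)=14 f(7,5)=6 f(7,7)=1
t=8: f(8,0)=14 f(8,2)=28 f(8,4)=20 f(8,6)=7 f(8,8)=1
t=9: f(9,1)=42 f(9,3)=48 f(9,5)=27 f(9,7)=8 f(9,9)=1
t=10: f(10,0)=42 f(10,2)=90 f(10,4)=75 f(10,6)=35 f(10,8)=9 f(10,10)=1
t=11: f(11,1)=132 f(11,3)=165 f(11,5)=110 f(11,7)=44 f(11,9)=10 f(11,11)=1
t=12: f(12,0)=132 f(12,2)=297 f(12,4)=275 f(12,6)=154 f(12,8)=54 f(12,10)=11 f(12,12)=1
t=13: f(13,1)=429 f(13,3)=572 f(13,5)=429 f(13,7)=208 f(13,9)=65 f(13,11)=12 f(13,13)=1
t=14: f(14,0)=429 f(14,2)=1001 f(14,4)=1001 f(14,6)=637 f(14,8)=273 f(14,10)=77 f(14,12)=13 f(14,14)=1
t=15: f(15,1)=1430 f(15,3)=2002 f(15,5)=1638 f(15,7)=910 f(15,9)=350 f(15,11)=90 f(15,13)=14 f(15,15)=1
t=16: f(16,0)=1430 f(16,2)=3432 f(16,4)=3640 f(16,6)=2548 f(16,8)=1260 f(16,10)=440 f(16,12)=104 f(16,14)=15 f(16,16)=1
t=17: f(17,1)=4862 f(17,3)=7072 f(17,5)=6188 f(17,7)=3808 f(17,9)=1700 f(17,11)=544 f(17,13)=119 f(17,15)=16 f(17,17)=1
t=18: f(18,0)=4862 f(18,2)=11934 f(18,4)=13260 f(18,6)=9996 f(18,8)=5508 f(18,10)=2244 f(18,12)=663 f(18,14)=135 f(18,16)=17 f(18,18)=1
Σ_s f(18,s) = 48620
P = 48620/262144 = 12155/65536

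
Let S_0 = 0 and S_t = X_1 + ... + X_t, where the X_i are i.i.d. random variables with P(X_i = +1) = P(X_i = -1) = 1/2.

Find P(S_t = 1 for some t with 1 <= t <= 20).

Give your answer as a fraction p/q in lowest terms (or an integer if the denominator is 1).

Count via complement. Let g(t,s) = #length-t paths at position s with S_1..S_t all ≠ 1.
g(t,s) = g(t-1,s-1) + g(t-1,s+1) for s ≠ 1; g(t,1) = 0.
t=0: g(0,0)=1
t=1: g(1,-1)=1
t=2: g(2,-2)=1 g(2,0)=1
t=3: g(3,-3)=1 g(3,-1)=2
t=4: g(4,-4)=1 g(4,-2)=3 g(4,0)=2
t=5: g(5,-5)=1 g(5,-3)=4 g(5,-1)=5
t=6: g(6,-6)=1 g(6,-4)=5 g(6,-2)=9 g(6,0)=5
t=7: g(7,-7)=1 g(7,-5)=6 g(7,-3)=14 g(7,-1)=14
t=8: g(8,-8)=1 g(8,-6)=7 g(8,-4)=20 g(8,-2)=28 g(8,0)=14
t=9: g(9,-9)=1 g(9,-7)=8 g(9,-5)=27 g(9,-3)=48 g(9,-1)=42
t=10: g(10,-10)=1 g(10,-8)=9 g(10,-6)=35 g(10,-4)=75 g(10,-2)=90 g(10,0)=42
t=11: g(11,-11)=1 g(11,-9)=10 g(11,-7)=44 g(11,-5)=110 g(11,-3)=165 g(11,-1)=132
t=12: g(12,-12)=1 g(12,-10)=11 g(12,-8)=54 g(12,-6)=154 g(12,-4)=275 g(12,-2)=297 g(12,0)=132
t=13: g(13,-13)=1 g(13,-11)=12 g(13,-9)=65 g(13,-7)=208 g(13,-5)=429 g(13,-3)=572 g(13,-1)=429
t=14: g(14,-14)=1 g(14,-12)=13 g(14,-10)=77 g(14,-8)=273 g(14,-6)=637 g(14,-4)=1001 g(14,-2)=1001 g(14,0)=429
t=15: g(15,-15)=1 g(15,-13)=14 g(15,-11)=90 g(15,-9)=350 g(15,-7)=910 g(15,-5)=1638 g(15,-3)=2002 g(15,-1)=1430
t=16: g(16,-16)=1 g(16,-14)=15 g(16,-12)=104 g(16,-10)=440 g(16,-8)=1260 g(16,-6)=2548 g(16,-4)=3640 g(16,-2)=3432 g(16,0)=1430
t=17: g(17,-17)=1 g(17,-15)=16 g(17,-13)=119 g(17,-11)=544 g(17,-9)=1700 g(17,-7)=3808 g(17,-5)=6188 g(17,-3)=7072 g(17,-1)=4862
t=18: g(18,-18)=1 g(18,-16)=17 g(18,-14)=135 g(18,-12)=663 g(18,-10)=2244 g(18,-8)=5508 g(18,-6)=9996 g(18,-4)=13260 g(18,-2)=11934 g(18,0)=4862
t=19: g(19,-19)=1 g(19,-17)=18 g(19,-15)=152 g(19,-13)=798 g(19,-11)=2907 g(19,-9)=7752 g(19,-7)=15504 g(19,-5)=23256 g(19,-3)=25194 g(19,-1)=16796
t=20: g(20,-20)=1 g(20,-18)=19 g(20,-16)=170 g(20,-14)=950 g(20,-12)=3705 g(20,-10)=10659 g(20,-8)=23256 g(20,-6)=38760 g(20,-4)=48450 g(20,-2)=41990 g(20,0)=16796
Paths never hitting 1: Σ_s g(20,s) = 184756
Paths hitting 1: 2^20 - 184756 = 863820
P = 863820/1048576 = 215955/262144

Answer: 215955/262144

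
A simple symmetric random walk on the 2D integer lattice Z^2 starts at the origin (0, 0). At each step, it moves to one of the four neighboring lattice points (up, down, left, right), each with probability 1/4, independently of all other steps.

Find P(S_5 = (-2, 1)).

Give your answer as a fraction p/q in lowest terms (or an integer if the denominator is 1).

Let h be the number of horizontal steps (so 5-h are vertical). To end at (-2,1) need (h-2)/2 right-steps and ((5-h)+1)/2 up-steps.
Sum over h with 2 ≤ h ≤ 4, h ≡ 0 (mod 2), 5-h ≡ 1 (mod 2):
h=2: C(5,2)·C(2,0)·C(3,2) = 10·1·3 = 30
h=4: C(5,4)·C(4,1)·C(1,1) = 5·4·1 = 20
Total favorable: 50
Total paths: 4^5 = 1024
P = 50/1024 = 25/512

Answer: 25/512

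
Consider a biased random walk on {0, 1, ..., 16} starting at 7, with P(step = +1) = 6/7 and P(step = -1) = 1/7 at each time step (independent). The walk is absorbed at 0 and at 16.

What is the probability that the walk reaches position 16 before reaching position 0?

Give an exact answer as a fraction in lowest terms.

Answer: 564219965952/564221981491

Derivation:
Biased walk: p = 6/7, q = 1/7, r = q/p = 1/6
Gambler's ruin: P(hit 16 before 0 | start at 7) = (1 - r^a)/(1 - r^N)
r^7 = 1/279936; r^16 = 1/2821109907456
P = (1 - 1/279936) / (1 - 1/2821109907456) = 279935/279936 / 2821109907455/2821109907456 = 564219965952/564221981491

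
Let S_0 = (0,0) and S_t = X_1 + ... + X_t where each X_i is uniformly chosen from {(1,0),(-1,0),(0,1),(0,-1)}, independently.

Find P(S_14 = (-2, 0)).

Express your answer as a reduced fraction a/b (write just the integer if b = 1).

Let h be the number of horizontal steps (so 14-h are vertical). To end at (-2,0) need (h-2)/2 right-steps and ((14-h)+0)/2 up-steps.
Sum over h with 2 ≤ h ≤ 14, h ≡ 0 (mod 2), 14-h ≡ 0 (mod 2):
h=2: C(14,2)·C(2,0)·C(12,6) = 91·1·924 = 84084
h=4: C(14,4)·C(4,1)·C(10,5) = 1001·4·252 = 1009008
h=6: C(14,6)·C(6,2)·C(8,4) = 3003·15·70 = 3153150
h=8: C(14,8)·C(8,3)·C(6,3) = 3003·56·20 = 3363360
h=10: C(14,10)·C(10,4)·C(4,2) = 1001·210·6 = 1261260
h=12: C(14,12)·C(12,5)·C(2,1) = 91·792·2 = 144144
h=14: C(14,14)·C(14,6)·C(0,0) = 1·3003·1 = 3003
Total favorable: 9018009
Total paths: 4^14 = 268435456
P = 9018009/268435456 = 9018009/268435456

Answer: 9018009/268435456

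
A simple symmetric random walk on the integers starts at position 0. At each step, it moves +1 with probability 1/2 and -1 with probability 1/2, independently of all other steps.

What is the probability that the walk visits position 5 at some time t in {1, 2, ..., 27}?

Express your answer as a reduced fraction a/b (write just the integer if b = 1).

Answer: 46295513/134217728

Derivation:
Count via complement. Let g(t,s) = #length-t paths at position s with S_1..S_t all ≠ 5.
g(t,s) = g(t-1,s-1) + g(t-1,s+1) for s ≠ 5; g(t,5) = 0.
t=0: g(0,0)=1
t=1: g(1,-1)=1 g(1,1)=1
t=2: g(2,-2)=1 g(2,0)=2 g(2,2)=1
t=3: g(3,-3)=1 g(3,-1)=3 g(3,1)=3 g(3,3)=1
t=4: g(4,-4)=1 g(4,-2)=4 g(4,0)=6 g(4,2)=4 g(4,4)=1
t=5: g(5,-5)=1 g(5,-3)=5 g(5,-1)=10 g(5,1)=10 g(5,3)=5
t=6: g(6,-6)=1 g(6,-4)=6 g(6,-2)=15 g(6,0)=20 g(6,2)=15 g(6,4)=5
t=7: g(7,-7)=1 g(7,-5)=7 g(7,-3)=21 g(7,-1)=35 g(7,1)=35 g(7,3)=20
t=8: g(8,-8)=1 g(8,-6)=8 g(8,-4)=28 g(8,-2)=56 g(8,0)=70 g(8,2)=55 g(8,4)=20
t=9: g(9,-9)=1 g(9,-7)=9 g(9,-5)=36 g(9,-3)=84 g(9,-1)=126 g(9,1)=125 g(9,3)=75
t=10: g(10,-10)=1 g(10,-8)=10 g(10,-6)=45 g(10,-4)=120 g(10,-2)=210 g(10,0)=251 g(10,2)=200 g(10,4)=75
t=11: g(11,-11)=1 g(11,-9)=11 g(11,-7)=55 g(11,-5)=165 g(11,-3)=330 g(11,-1)=461 g(11,1)=451 g(11,3)=275
t=12: g(12,-12)=1 g(12,-10)=12 g(12,-8)=66 g(12,-6)=220 g(12,-4)=495 g(12,-2)=791 g(12,0)=912 g(12,2)=726 g(12,4)=275
t=13: g(13,-13)=1 g(13,-11)=13 g(13,-9)=78 g(13,-7)=286 g(13,-5)=715 g(13,-3)=1286 g(13,-1)=1703 g(13,1)=1638 g(13,3)=1001
t=14: g(14,-14)=1 g(14,-12)=14 g(14,-10)=91 g(14,-8)=364 g(14,-6)=1001 g(14,-4)=2001 g(14,-2)=2989 g(14,0)=3341 g(14,2)=2639 g(14,4)=1001
t=15: g(15,-15)=1 g(15,-13)=15 g(15,-11)=105 g(15,-9)=455 g(15,-7)=1365 g(15,-5)=3002 g(15,-3)=4990 g(15,-1)=6330 g(15,1)=5980 g(15,3)=3640
t=16: g(16,-16)=1 g(16,-14)=16 g(16,-12)=120 g(16,-10)=560 g(16,-8)=1820 g(16,-6)=4367 g(16,-4)=7992 g(16,-2)=11320 g(16,0)=12310 g(16,2)=9620 g(16,4)=3640
t=17: g(17,-17)=1 g(17,-15)=17 g(17,-13)=136 g(17,-11)=680 g(17,-9)=2380 g(17,-7)=6187 g(17,-5)=12359 g(17,-3)=19312 g(17,-1)=23630 g(17,1)=21930 g(17,3)=13260
t=18: g(18,-18)=1 g(18,-16)=18 g(18,-14)=153 g(18,-12)=816 g(18,-10)=3060 g(18,-8)=8567 g(18,-6)=18546 g(18,-4)=31671 g(18,-2)=42942 g(18,0)=45560 g(18,2)=35190 g(18,4)=13260
t=19: g(19,-19)=1 g(19,-17)=19 g(19,-15)=171 g(19,-13)=969 g(19,-11)=3876 g(19,-9)=11627 g(19,-7)=27113 g(19,-5)=50217 g(19,-3)=74613 g(19,-1)=88502 g(19,1)=80750 g(19,3)=48450
t=20: g(20,-20)=1 g(20,-18)=20 g(20,-16)=190 g(20,-14)=1140 g(20,-12)=4845 g(20,-10)=15503 g(20,-8)=38740 g(20,-6)=77330 g(20,-4)=124830 g(20,-2)=163115 g(20,0)=169252 g(20,2)=129200 g(20,4)=48450
t=21: g(21,-21)=1 g(21,-19)=21 g(21,-17)=210 g(21,-15)=1330 g(21,-13)=5985 g(21,-11)=20348 g(21,-9)=54243 g(21,-7)=116070 g(21,-5)=202160 g(21,-3)=287945 g(21,-1)=332367 g(21,1)=298452 g(21,3)=177650
t=22: g(22,-22)=1 g(22,-20)=22 g(22,-18)=231 g(22,-16)=1540 g(22,-14)=7315 g(22,-12)=26333 g(22,-10)=74591 g(22,-8)=170313 g(22,-6)=318230 g(22,-4)=490105 g(22,-2)=620312 g(22,0)=630819 g(22,2)=476102 g(22,4)=177650
t=23: g(23,-23)=1 g(23,-21)=23 g(23,-19)=253 g(23,-17)=1771 g(23,-15)=8855 g(23,-13)=33648 g(23,-11)=100924 g(23,-9)=244904 g(23,-7)=488543 g(23,-5)=808335 g(23,-3)=1110417 g(23,-1)=1251131 g(23,1)=1106921 g(23,3)=653752
t=24: g(24,-24)=1 g(24,-22)=24 g(24,-20)=276 g(24,-18)=2024 g(24,-16)=10626 g(24,-14)=42503 g(24,-12)=134572 g(24,-10)=345828 g(24,-8)=733447 g(24,-6)=1296878 g(24,-4)=1918752 g(24,-2)=2361548 g(24,0)=2358052 g(24,2)=1760673 g(24,4)=653752
t=25: g(25,-25)=1 g(25,-23)=25 g(25,-21)=300 g(25,-19)=2300 g(25,-17)=12650 g(25,-15)=53129 g(25,-13)=177075 g(25,-11)=480400 g(25,-9)=1079275 g(25,-7)=2030325 g(25,-5)=3215630 g(25,-3)=4280300 g(25,-1)=4719600 g(25,1)=4118725 g(25,3)=2414425
t=26: g(26,-26)=1 g(26,-24)=26 g(26,-22)=325 g(26,-20)=2600 g(26,-18)=14950 g(26,-16)=65779 g(26,-14)=230204 g(26,-12)=657475 g(26,-10)=1559675 g(26,-8)=3109600 g(26,-6)=5245955 g(26,-4)=7495930 g(26,-2)=8999900 g(26,0)=8838325 g(26,2)=6533150 g(26,4)=2414425
t=27: g(27,-27)=1 g(27,-25)=27 g(27,-23)=351 g(27,-21)=2925 g(27,-19)=17550 g(27,-17)=80729 g(27,-15)=295983 g(27,-13)=887679 g(27,-11)=2217150 g(27,-9)=4669275 g(27,-7)=8355555 g(27,-5)=12741885 g(27,-3)=16495830 g(27,-1)=17838225 g(27,1)=15371475 g(27,3)=8947575
Paths never hitting 5: Σ_s g(27,s) = 87922215
Paths hitting 5: 2^27 - 87922215 = 46295513
P = 46295513/134217728 = 46295513/134217728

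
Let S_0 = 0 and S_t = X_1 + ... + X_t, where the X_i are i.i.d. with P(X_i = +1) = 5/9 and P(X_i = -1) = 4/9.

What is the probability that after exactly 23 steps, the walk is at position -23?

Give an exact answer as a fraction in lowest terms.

Answer: 70368744177664/8862938119652501095929

Derivation:
To reach position -23 after 23 steps: need 0 steps of +1 and 23 steps of -1.
Number of such sequences: C(23,0) = 1
Each has probability (5/9)^0 · (4/9)^23 = 70368744177664/8862938119652501095929
P = 1 · 70368744177664/8862938119652501095929 = 70368744177664/8862938119652501095929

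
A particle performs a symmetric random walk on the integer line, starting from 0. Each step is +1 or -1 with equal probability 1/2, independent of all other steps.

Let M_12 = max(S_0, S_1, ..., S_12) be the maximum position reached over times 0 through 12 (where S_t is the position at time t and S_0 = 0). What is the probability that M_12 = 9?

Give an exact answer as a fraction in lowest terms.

Answer: 3/1024

Derivation:
Let M_12 = max(S_0,...,S_12). Use the reflection principle: for j ≥ 1, #{paths with M_12 ≥ j} = #{S_12 ≥ j} + #{S_12 ≥ j+1}.
By reflection, #{M_12 ≥ 9} = #{S_12 ≥ 9} + #{S_12 ≥ 10} = 13 + 13 = 26.
#{M_12 ≥ 10} = #{S_12 ≥ 10} + #{S_12 ≥ 11} = 13 + 1 = 14.
#{M_12 = 9} = 26 - 14 = 12.
P(M_12 = 9) = 12/4096 = 3/1024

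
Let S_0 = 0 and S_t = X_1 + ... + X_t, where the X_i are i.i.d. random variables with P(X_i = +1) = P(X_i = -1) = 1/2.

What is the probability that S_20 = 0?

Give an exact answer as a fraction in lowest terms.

To return to 0 after 20 steps: need exactly 10 steps of +1 and 10 of -1.
Favorable paths: C(20,10) = 184756
Total paths: 2^20 = 1048576
P = 184756/1048576 = 46189/262144

Answer: 46189/262144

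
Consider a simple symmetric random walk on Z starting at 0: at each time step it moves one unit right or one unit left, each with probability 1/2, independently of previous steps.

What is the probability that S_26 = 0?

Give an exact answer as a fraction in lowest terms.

To return to 0 after 26 steps: need exactly 13 steps of +1 and 13 of -1.
Favorable paths: C(26,13) = 10400600
Total paths: 2^26 = 67108864
P = 10400600/67108864 = 1300075/8388608

Answer: 1300075/8388608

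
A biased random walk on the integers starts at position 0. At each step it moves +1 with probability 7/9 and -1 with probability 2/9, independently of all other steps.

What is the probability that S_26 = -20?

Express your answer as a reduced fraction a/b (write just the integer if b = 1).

To reach position -20 after 26 steps: need 3 steps of +1 and 23 steps of -1.
Number of such sequences: C(26,3) = 2600
Each has probability (7/9)^3 · (2/9)^23 = 2877292544/6461081889226673298932241
P = 2600 · 2877292544/6461081889226673298932241 = 7480960614400/6461081889226673298932241

Answer: 7480960614400/6461081889226673298932241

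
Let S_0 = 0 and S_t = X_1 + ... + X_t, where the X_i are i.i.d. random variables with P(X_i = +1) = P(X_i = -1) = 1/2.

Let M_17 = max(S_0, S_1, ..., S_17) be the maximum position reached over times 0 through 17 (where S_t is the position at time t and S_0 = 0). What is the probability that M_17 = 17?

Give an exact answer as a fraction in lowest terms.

Let M_17 = max(S_0,...,S_17). Use the reflection principle: for j ≥ 1, #{paths with M_17 ≥ j} = #{S_17 ≥ j} + #{S_17 ≥ j+1}.
By reflection, #{M_17 ≥ 17} = #{S_17 ≥ 17} + #{S_17 ≥ 18} = 1 + 0 = 1.
#{M_17 ≥ 18} = #{S_17 ≥ 18} + #{S_17 ≥ 19} = 0 + 0 = 0.
#{M_17 = 17} = 1 - 0 = 1.
P(M_17 = 17) = 1/131072 = 1/131072

Answer: 1/131072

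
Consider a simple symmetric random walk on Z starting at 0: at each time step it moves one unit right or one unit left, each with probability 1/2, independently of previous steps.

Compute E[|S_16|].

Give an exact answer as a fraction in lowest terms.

S_16 takes values m ≡ 0 (mod 2) with |m| ≤ 16; P(S_16=m) = C(16,(16+m)/2)/2^16.
Total paths: 2^16 = 65536
Distribution: P(S=-16)=1/65536, P(S=-14)=16/65536, P(S=-12)=120/65536, P(S=-10)=560/65536, P(S=-8)=1820/65536, P(S=-6)=4368/65536, P(S=-4)=8008/65536, P(S=-2)=11440/65536, P(S=0)=12870/65536, P(S=2)=11440/65536, P(S=4)=8008/65536, P(S=6)=4368/65536, P(S=8)=1820/65536, P(S=10)=560/65536, P(S=12)=120/65536, P(S=14)=16/65536, P(S=16)=1/65536
E[|S_16|] = Σ_m |m|·P(S_16=m) = 205920/65536 = 6435/2048

Answer: 6435/2048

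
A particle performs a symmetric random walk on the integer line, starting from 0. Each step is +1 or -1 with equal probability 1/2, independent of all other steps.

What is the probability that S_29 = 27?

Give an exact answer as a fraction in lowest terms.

Answer: 29/536870912

Derivation:
To reach position 27 after 29 steps: need 28 steps of +1 and 1 of -1.
Favorable paths: C(29,28) = 29
Total paths: 2^29 = 536870912
P = 29/536870912 = 29/536870912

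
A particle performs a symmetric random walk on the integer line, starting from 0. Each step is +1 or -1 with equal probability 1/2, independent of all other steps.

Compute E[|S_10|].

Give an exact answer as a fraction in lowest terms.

S_10 takes values m ≡ 0 (mod 2) with |m| ≤ 10; P(S_10=m) = C(10,(10+m)/2)/2^10.
Total paths: 2^10 = 1024
Distribution: P(S=-10)=1/1024, P(S=-8)=10/1024, P(S=-6)=45/1024, P(S=-4)=120/1024, P(S=-2)=210/1024, P(S=0)=252/1024, P(S=2)=210/1024, P(S=4)=120/1024, P(S=6)=45/1024, P(S=8)=10/1024, P(S=10)=1/1024
E[|S_10|] = Σ_m |m|·P(S_10=m) = 2520/1024 = 315/128

Answer: 315/128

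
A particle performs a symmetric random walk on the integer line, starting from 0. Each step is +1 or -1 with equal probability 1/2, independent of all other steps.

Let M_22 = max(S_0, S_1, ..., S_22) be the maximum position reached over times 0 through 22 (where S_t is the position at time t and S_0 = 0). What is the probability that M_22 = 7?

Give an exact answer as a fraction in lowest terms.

Let M_22 = max(S_0,...,S_22). Use the reflection principle: for j ≥ 1, #{paths with M_22 ≥ j} = #{S_22 ≥ j} + #{S_22 ≥ j+1}.
By reflection, #{M_22 ≥ 7} = #{S_22 ≥ 7} + #{S_22 ≥ 8} = 280600 + 280600 = 561200.
#{M_22 ≥ 8} = #{S_22 ≥ 8} + #{S_22 ≥ 9} = 280600 + 110056 = 390656.
#{M_22 = 7} = 561200 - 390656 = 170544.
P(M_22 = 7) = 170544/4194304 = 10659/262144

Answer: 10659/262144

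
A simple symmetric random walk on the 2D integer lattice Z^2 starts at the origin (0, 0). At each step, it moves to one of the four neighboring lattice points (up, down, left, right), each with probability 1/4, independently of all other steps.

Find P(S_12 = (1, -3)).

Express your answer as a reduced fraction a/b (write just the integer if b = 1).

Let h be the number of horizontal steps (so 12-h are vertical). To end at (1,-3) need (h+1)/2 right-steps and ((12-h)-3)/2 up-steps.
Sum over h with 1 ≤ h ≤ 9, h ≡ 1 (mod 2), 12-h ≡ 1 (mod 2):
h=1: C(12,1)·C(1,1)·C(11,4) = 12·1·330 = 3960
h=3: C(12,3)·C(3,2)·C(9,3) = 220·3·84 = 55440
h=5: C(12,5)·C(5,3)·C(7,2) = 792·10·21 = 166320
h=7: C(12,7)·C(7,4)·C(5,1) = 792·35·5 = 138600
h=9: C(12,9)·C(9,5)·C(3,0) = 220·126·1 = 27720
Total favorable: 392040
Total paths: 4^12 = 16777216
P = 392040/16777216 = 49005/2097152

Answer: 49005/2097152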